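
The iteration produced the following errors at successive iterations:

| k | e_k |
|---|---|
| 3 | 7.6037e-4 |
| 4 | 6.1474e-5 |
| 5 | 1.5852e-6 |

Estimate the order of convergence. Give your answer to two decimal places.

1.45

p ≈ ln(e_5/e_4) / ln(e_4/e_3)
  = ln(1.5852e-6/6.1474e-5) / ln(6.1474e-5/7.6037e-4)
  = ln(0.0257865) / ln(0.0808475)
  = -3.65790 / -2.51519 ≈ 1.45432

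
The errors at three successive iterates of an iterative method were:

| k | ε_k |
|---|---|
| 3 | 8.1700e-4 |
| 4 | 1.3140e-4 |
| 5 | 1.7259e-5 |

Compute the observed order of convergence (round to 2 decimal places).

p ≈ ln(ε_5/ε_4) / ln(ε_4/ε_3)
  = ln(1.7259e-5/1.3140e-4) / ln(1.3140e-4/8.1700e-4)
  = ln(0.131347) / ln(0.160832)
  = -2.02991 / -1.82739 ≈ 1.11082

1.11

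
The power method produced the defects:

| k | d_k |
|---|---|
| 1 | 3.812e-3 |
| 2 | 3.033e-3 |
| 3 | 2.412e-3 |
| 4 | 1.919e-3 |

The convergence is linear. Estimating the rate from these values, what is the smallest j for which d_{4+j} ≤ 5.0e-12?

87

Rate ρ ≈ d_4/d_3 = 1.919e-3/2.412e-3 = 0.7956.
After j more steps, d_{4+j} ≈ 1.919e-3·ρ^j; need ρ^j ≤ 5.0e-12/1.919e-3 = 2.60552e-09.
j ≥ ln(2.60552e-09)/ln(0.7956) = -19.7656/-0.22866 = 86.441.
So 87 more iterations are needed.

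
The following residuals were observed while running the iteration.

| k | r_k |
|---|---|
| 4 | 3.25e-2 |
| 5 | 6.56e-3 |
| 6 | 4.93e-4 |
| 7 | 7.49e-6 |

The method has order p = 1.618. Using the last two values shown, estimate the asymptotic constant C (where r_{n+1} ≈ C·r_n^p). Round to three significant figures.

C ≈ r_7 / r_6^1.618
  = 7.49e-6 / (4.93e-4)^1.618
  = 7.49e-6 / 4.45683e-06 ≈ 1.6806

1.68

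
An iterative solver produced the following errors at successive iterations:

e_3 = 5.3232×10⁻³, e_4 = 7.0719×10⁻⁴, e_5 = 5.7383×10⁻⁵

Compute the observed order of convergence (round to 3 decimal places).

p ≈ ln(e_5/e_4) / ln(e_4/e_3)
  = ln(5.7383×10⁻⁵/7.0719×10⁻⁴) / ln(7.0719×10⁻⁴/5.3232×10⁻³)
  = ln(0.0811423) / ln(0.132851)
  = -2.511551 / -2.018527 ≈ 1.244249

1.244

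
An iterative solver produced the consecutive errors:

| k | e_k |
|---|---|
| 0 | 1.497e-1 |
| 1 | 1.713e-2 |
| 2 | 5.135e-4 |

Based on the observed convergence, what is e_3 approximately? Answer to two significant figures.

First estimate the order: p ≈ ln(e_2/e_1) / ln(e_1/e_0) = ln(5.135e-4/1.713e-2)/ln(1.713e-2/1.497e-1) = ln(0.0299766)/ln(0.114429) ≈ 1.6179.
Then e_3 ≈ e_2·(e_2/e_1)^p = 5.135e-4·(0.0299766)^1.6179 = 5.135e-4·0.00343231 ≈ 1.762e-06.

1.8e-6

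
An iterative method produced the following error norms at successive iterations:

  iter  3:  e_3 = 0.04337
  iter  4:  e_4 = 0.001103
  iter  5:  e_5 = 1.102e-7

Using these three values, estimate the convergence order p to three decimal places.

p ≈ ln(e_5/e_4) / ln(e_4/e_3)
  = ln(1.102e-7/0.001103) / ln(0.001103/0.04337)
  = ln(9.99093e-05) / ln(0.0254323)
  = -9.211248 / -3.671735 ≈ 2.508691

2.509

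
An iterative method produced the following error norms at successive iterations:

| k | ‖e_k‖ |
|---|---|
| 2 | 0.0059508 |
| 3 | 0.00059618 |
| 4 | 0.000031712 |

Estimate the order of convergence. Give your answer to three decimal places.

1.275

p ≈ ln(‖e_4‖/‖e_3‖) / ln(‖e_3‖/‖e_2‖)
  = ln(0.000031712/0.00059618) / ln(0.00059618/0.0059508)
  = ln(0.053192) / ln(0.100185)
  = -2.933847 / -2.300737 ≈ 1.275177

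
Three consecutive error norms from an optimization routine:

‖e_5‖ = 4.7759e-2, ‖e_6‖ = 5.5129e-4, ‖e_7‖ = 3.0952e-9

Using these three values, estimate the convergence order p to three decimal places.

p ≈ ln(‖e_7‖/‖e_6‖) / ln(‖e_6‖/‖e_5‖)
  = ln(3.0952e-9/5.5129e-4) / ln(5.5129e-4/4.7759e-2)
  = ln(5.61447e-06) / ln(0.0115432)
  = -12.090163 / -4.461659 ≈ 2.709791

2.710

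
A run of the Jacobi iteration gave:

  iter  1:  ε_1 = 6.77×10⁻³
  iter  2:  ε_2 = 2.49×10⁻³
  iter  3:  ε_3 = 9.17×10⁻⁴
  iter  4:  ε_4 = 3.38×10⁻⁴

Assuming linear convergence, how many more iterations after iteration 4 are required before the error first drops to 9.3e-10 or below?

Rate ρ ≈ ε_4/ε_3 = 3.38×10⁻⁴/9.17×10⁻⁴ = 0.3686.
After j more steps, ε_{4+j} ≈ 3.38×10⁻⁴·ρ^j; need ρ^j ≤ 9.3e-10/3.38×10⁻⁴ = 2.75148e-06.
j ≥ ln(2.75148e-06)/ln(0.3686) = -12.8034/-0.99804 = 12.829.
So 13 more iterations are needed.

13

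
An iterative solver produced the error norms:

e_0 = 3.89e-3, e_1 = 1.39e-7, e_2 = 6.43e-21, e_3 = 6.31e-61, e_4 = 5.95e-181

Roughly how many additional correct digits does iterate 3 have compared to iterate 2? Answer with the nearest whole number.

40

Digits gained ≈ log₁₀(e_2/e_3) = log₁₀(6.43e-21/6.31e-61) = log₁₀(1.01902e+40) ≈ 40.008.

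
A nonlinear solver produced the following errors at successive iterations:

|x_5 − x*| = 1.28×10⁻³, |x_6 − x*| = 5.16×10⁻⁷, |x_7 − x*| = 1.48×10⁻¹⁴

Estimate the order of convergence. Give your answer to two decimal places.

2.22

p ≈ ln(|x_7 − x*|/|x_6 − x*|) / ln(|x_6 − x*|/|x_5 − x*|)
  = ln(1.48×10⁻¹⁴/5.16×10⁻⁷) / ln(5.16×10⁻⁷/1.28×10⁻³)
  = ln(2.86822e-08) / ln(0.000403125)
  = -17.36699 / -7.81626 ≈ 2.22191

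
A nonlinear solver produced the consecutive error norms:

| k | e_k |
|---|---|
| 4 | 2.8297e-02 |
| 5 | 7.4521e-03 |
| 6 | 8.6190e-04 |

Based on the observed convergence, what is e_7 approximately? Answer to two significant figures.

2.6e-5

First estimate the order: p ≈ ln(e_6/e_5) / ln(e_5/e_4) = ln(8.6190e-04/7.4521e-03)/ln(7.4521e-03/2.8297e-02) = ln(0.115659)/ln(0.263353) ≈ 1.6167.
Then e_7 ≈ e_6·(e_6/e_5)^p = 8.6190e-04·(0.115659)^1.6167 = 8.6190e-04·0.0305803 ≈ 2.636e-05.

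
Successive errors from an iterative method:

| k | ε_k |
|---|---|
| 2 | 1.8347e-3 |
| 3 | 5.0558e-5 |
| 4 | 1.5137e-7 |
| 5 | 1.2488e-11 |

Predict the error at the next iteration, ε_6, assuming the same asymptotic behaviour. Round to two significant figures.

First estimate the order: p ≈ ln(ε_5/ε_4) / ln(ε_4/ε_3) = ln(1.2488e-11/1.5137e-7)/ln(1.5137e-7/5.0558e-5) = ln(8.24998e-05)/ln(0.00299399) ≈ 1.6180.
Then ε_6 ≈ ε_5·(ε_5/ε_4)^p = 1.2488e-11·(8.24998e-05)^1.6180 = 1.2488e-11·2.4707e-07 ≈ 3.085e-18.

3.1e-18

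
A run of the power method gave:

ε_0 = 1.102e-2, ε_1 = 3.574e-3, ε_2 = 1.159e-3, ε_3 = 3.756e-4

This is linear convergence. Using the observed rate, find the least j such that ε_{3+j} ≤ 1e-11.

Rate ρ ≈ ε_3/ε_2 = 3.756e-4/1.159e-3 = 0.3241.
After j more steps, ε_{3+j} ≈ 3.756e-4·ρ^j; need ρ^j ≤ 1e-11/3.756e-4 = 2.66241e-08.
j ≥ ln(2.66241e-08)/ln(0.3241) = -17.4414/-1.12670 = 15.480.
So 16 more iterations are needed.

16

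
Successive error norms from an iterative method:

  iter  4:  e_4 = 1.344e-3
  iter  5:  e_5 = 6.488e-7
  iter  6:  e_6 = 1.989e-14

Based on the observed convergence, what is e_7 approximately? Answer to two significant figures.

1.9e-31

First estimate the order: p ≈ ln(e_6/e_5) / ln(e_5/e_4) = ln(1.989e-14/6.488e-7)/ln(6.488e-7/1.344e-3) = ln(3.06566e-08)/ln(0.000482738) ≈ 2.2656.
Then e_7 ≈ e_6·(e_6/e_5)^p = 1.989e-14·(3.06566e-08)^2.2656 = 1.989e-14·9.49443e-18 ≈ 1.888e-31.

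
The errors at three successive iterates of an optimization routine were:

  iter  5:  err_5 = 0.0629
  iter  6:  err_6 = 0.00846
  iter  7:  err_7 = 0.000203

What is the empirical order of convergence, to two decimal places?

p ≈ ln(err_7/err_6) / ln(err_6/err_5)
  = ln(0.000203/0.00846) / ln(0.00846/0.0629)
  = ln(0.0239953) / ln(0.134499)
  = -3.72990 / -2.00620 ≈ 1.85919

1.86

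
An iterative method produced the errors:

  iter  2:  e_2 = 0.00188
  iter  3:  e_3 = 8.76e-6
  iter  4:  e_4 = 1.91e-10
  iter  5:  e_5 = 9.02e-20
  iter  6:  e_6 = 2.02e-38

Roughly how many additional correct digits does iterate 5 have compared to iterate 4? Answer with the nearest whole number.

Digits gained ≈ log₁₀(e_4/e_5) = log₁₀(1.91e-10/9.02e-20) = log₁₀(2.11752e+09) ≈ 9.326.

9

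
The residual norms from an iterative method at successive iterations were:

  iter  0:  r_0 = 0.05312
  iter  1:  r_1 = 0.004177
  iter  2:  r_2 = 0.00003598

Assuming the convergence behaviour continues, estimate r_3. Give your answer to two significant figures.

First estimate the order: p ≈ ln(r_2/r_1) / ln(r_1/r_0) = ln(0.00003598/0.004177)/ln(0.004177/0.05312) = ln(0.00861384)/ln(0.0786333) ≈ 1.8696.
Then r_3 ≈ r_2·(r_2/r_1)^p = 0.00003598·(0.00861384)^1.8696 = 0.00003598·0.000137925 ≈ 4.963e-09.

5.0e-9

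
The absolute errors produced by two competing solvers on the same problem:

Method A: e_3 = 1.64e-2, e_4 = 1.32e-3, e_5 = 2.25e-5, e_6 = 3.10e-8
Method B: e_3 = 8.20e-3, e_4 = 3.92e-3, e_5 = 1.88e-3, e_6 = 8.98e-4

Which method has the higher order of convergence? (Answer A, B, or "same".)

A

Method A: p ≈ ln(3.10e-8/2.25e-5)/ln(2.25e-5/1.32e-3) ≈ 1.62.
Method B: p ≈ ln(8.98e-4/1.88e-3)/ln(1.88e-3/3.92e-3) ≈ 1.01.
Method A has the higher order (≈1.6 vs ≈1.0).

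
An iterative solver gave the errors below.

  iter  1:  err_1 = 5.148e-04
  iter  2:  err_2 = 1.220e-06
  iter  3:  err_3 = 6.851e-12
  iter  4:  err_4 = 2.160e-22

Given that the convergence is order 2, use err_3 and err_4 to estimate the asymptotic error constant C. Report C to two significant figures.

C ≈ err_4 / err_3^2
  = 2.160e-22 / (6.851e-12)^2
  = 2.160e-22 / 4.69362e-23 ≈ 4.602

4.6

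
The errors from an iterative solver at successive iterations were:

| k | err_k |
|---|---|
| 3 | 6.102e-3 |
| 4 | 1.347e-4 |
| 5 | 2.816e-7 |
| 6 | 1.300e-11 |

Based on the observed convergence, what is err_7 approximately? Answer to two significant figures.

First estimate the order: p ≈ ln(err_6/err_5) / ln(err_5/err_4) = ln(1.300e-11/2.816e-7)/ln(2.816e-7/1.347e-4) = ln(4.61648e-05)/ln(0.00209057) ≈ 1.6180.
Then err_7 ≈ err_6·(err_6/err_5)^p = 1.300e-11·(4.61648e-05)^1.6180 = 1.300e-11·9.65729e-08 ≈ 1.255e-18.

1.3e-18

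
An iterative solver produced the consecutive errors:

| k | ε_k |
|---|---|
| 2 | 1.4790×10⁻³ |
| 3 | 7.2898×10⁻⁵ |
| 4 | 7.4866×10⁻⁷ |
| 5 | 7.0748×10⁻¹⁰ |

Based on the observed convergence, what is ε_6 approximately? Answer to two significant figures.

1.8e-14

First estimate the order: p ≈ ln(ε_5/ε_4) / ln(ε_4/ε_3) = ln(7.0748×10⁻¹⁰/7.4866×10⁻⁷)/ln(7.4866×10⁻⁷/7.2898×10⁻⁵) = ln(0.000944995)/ln(0.01027) ≈ 1.5211.
Then ε_6 ≈ ε_5·(ε_5/ε_4)^p = 7.0748×10⁻¹⁰·(0.000944995)^1.5211 = 7.0748×10⁻¹⁰·2.50799e-05 ≈ 1.774e-14.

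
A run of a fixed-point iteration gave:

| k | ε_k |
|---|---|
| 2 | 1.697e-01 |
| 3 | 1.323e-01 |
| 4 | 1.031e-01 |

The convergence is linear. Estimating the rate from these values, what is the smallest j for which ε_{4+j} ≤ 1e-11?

Rate ρ ≈ ε_4/ε_3 = 1.031e-01/1.323e-01 = 0.7793.
After j more steps, ε_{4+j} ≈ 1.031e-01·ρ^j; need ρ^j ≤ 1e-11/1.031e-01 = 9.69932e-11.
j ≥ ln(9.69932e-11)/ln(0.7793) = -23.0564/-0.24936 = 92.462.
So 93 more iterations are needed.

93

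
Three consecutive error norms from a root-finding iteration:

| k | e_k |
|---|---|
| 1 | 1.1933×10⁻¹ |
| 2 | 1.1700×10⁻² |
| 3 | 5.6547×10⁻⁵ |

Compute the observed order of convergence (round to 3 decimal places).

2.296

p ≈ ln(e_3/e_2) / ln(e_2/e_1)
  = ln(5.6547×10⁻⁵/1.1700×10⁻²) / ln(1.1700×10⁻²/1.1933×10⁻¹)
  = ln(0.00483308) / ln(0.0980474)
  = -5.332271 / -2.322304 ≈ 2.296112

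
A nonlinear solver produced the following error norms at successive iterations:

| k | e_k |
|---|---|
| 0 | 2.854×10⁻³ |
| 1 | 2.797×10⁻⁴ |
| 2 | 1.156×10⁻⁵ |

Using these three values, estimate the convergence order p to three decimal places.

p ≈ ln(e_2/e_1) / ln(e_1/e_0)
  = ln(1.156×10⁻⁵/2.797×10⁻⁴) / ln(2.797×10⁻⁴/2.854×10⁻³)
  = ln(0.04133) / ln(0.0980028)
  = -3.186167 / -2.322759 ≈ 1.371717

1.372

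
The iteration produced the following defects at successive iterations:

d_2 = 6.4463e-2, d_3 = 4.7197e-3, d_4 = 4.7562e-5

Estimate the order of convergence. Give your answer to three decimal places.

p ≈ ln(d_4/d_3) / ln(d_3/d_2)
  = ln(4.7562e-5/4.7197e-3) / ln(4.7197e-3/6.4463e-2)
  = ln(0.0100773) / ln(0.0732156)
  = -4.597470 / -2.614347 ≈ 1.758554

1.759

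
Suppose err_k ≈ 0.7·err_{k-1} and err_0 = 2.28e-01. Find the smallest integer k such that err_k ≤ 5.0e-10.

After k steps, err_k ≈ 2.28e-01·0.7^k.
Need 0.7^k ≤ 5.0e-10/2.28e-01 = 2.19298e-09.
k ≥ ln(2.19298e-09)/ln(0.7) = -19.9380/-0.35667 = 55.900.
Smallest integer k = 56.

56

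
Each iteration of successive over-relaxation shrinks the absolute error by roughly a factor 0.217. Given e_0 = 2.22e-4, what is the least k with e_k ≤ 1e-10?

After k steps, e_k ≈ 2.22e-4·0.217^k.
Need 0.217^k ≤ 1e-10/2.22e-4 = 4.5045e-07.
k ≥ ln(4.5045e-07)/ln(0.217) = -14.6130/-1.52786 = 9.564.
Smallest integer k = 10.

10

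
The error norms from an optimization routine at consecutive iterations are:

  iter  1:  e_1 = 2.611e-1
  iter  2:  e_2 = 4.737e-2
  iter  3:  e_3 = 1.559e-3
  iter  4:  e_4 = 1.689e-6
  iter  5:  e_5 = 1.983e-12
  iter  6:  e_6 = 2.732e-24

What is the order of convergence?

2

Consecutive ratios: e_6/e_5 = 2.732e-24/1.983e-12 = 1.37771e-12, e_5/e_4 = 1.983e-12/1.689e-6 = 1.17407e-06.
p ≈ ln(1.37771e-12)/ln(1.17407e-06) = -27.3106/-13.6550 ≈ 2.00.
So the convergence is quadratic (order 2).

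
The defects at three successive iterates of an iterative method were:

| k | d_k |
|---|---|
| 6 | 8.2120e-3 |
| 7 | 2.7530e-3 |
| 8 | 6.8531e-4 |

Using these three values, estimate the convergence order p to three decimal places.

1.272

p ≈ ln(d_8/d_7) / ln(d_7/d_6)
  = ln(6.8531e-4/2.7530e-3) / ln(2.7530e-3/8.2120e-3)
  = ln(0.248932) / ln(0.335241)
  = -1.390576 / -1.092906 ≈ 1.272366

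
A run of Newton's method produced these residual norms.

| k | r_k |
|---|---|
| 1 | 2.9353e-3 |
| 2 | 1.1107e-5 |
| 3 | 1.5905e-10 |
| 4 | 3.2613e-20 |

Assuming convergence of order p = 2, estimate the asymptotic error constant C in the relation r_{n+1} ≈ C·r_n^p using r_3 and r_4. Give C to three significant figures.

C ≈ r_4 / r_3^2
  = 3.2613e-20 / (1.5905e-10)^2
  = 3.2613e-20 / 2.52969e-20 ≈ 1.2892

1.29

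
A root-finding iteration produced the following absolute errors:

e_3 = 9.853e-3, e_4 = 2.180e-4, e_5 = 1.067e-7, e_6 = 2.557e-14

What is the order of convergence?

Consecutive ratios: e_6/e_5 = 2.557e-14/1.067e-7 = 2.39644e-07, e_5/e_4 = 1.067e-7/2.180e-4 = 0.00048945.
p ≈ ln(2.39644e-07)/ln(0.00048945) = -15.2441/-7.6222 ≈ 2.00.
So the convergence is quadratic (order 2).

2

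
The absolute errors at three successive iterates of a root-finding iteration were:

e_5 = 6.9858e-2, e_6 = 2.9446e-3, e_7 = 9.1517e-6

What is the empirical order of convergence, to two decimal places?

1.82

p ≈ ln(e_7/e_6) / ln(e_6/e_5)
  = ln(9.1517e-6/2.9446e-3) / ln(2.9446e-3/6.9858e-2)
  = ln(0.00310796) / ln(0.0421512)
  = -5.77379 / -3.16649 ≈ 1.82340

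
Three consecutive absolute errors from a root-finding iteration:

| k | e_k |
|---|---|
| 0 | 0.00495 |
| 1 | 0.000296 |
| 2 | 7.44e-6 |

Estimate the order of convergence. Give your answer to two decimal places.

1.31

p ≈ ln(e_2/e_1) / ln(e_1/e_0)
  = ln(7.44e-6/0.000296) / ln(0.000296/0.00495)
  = ln(0.0251351) / ln(0.059798)
  = -3.68349 / -2.81678 ≈ 1.30770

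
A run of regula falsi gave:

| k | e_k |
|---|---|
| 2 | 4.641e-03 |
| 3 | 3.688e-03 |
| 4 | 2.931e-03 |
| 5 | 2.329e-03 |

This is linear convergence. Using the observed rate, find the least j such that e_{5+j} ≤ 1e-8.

54

Rate ρ ≈ e_5/e_4 = 2.329e-03/2.931e-03 = 0.7946.
After j more steps, e_{5+j} ≈ 2.329e-03·ρ^j; need ρ^j ≤ 1e-8/2.329e-03 = 4.29369e-06.
j ≥ ln(4.29369e-06)/ln(0.7946) = -12.3584/-0.22992 = 53.751.
So 54 more iterations are needed.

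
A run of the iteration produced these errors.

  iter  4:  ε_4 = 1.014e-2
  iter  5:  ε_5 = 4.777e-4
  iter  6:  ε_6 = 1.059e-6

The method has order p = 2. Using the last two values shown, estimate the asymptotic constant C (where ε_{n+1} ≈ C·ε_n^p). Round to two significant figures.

C ≈ ε_6 / ε_5^2
  = 1.059e-6 / (4.777e-4)^2
  = 1.059e-6 / 2.28197e-07 ≈ 4.6407

4.6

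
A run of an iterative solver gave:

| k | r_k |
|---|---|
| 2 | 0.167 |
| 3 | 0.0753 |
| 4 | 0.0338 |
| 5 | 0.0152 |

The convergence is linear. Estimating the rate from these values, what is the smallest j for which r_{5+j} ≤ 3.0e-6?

Rate ρ ≈ r_5/r_4 = 0.0152/0.0338 = 0.4497.
After j more steps, r_{5+j} ≈ 0.0152·ρ^j; need ρ^j ≤ 3.0e-6/0.0152 = 0.000197368.
j ≥ ln(0.000197368)/ln(0.4497) = -8.5304/-0.79917 = 10.674.
So 11 more iterations are needed.

11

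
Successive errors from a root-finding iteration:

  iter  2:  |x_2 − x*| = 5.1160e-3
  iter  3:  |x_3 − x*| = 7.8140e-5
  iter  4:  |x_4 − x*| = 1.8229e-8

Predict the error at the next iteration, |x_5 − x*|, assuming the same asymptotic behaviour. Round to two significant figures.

First estimate the order: p ≈ ln(|x_4 − x*|/|x_3 − x*|) / ln(|x_3 − x*|/|x_2 − x*|) = ln(1.8229e-8/7.8140e-5)/ln(7.8140e-5/5.1160e-3) = ln(0.000233286)/ln(0.0152737) ≈ 2.0000.
Then |x_5 − x*| ≈ |x_4 − x*|·(|x_4 − x*|/|x_3 − x*|)^p = 1.8229e-8·(0.000233286)^2.0000 = 1.8229e-8·5.44224e-08 ≈ 9.921e-16.

9.9e-16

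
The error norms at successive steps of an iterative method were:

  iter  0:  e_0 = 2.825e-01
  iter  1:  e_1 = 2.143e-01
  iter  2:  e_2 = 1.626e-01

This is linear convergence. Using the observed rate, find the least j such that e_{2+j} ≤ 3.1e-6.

Rate ρ ≈ e_2/e_1 = 1.626e-01/2.143e-01 = 0.7587.
After j more steps, e_{2+j} ≈ 1.626e-01·ρ^j; need ρ^j ≤ 3.1e-6/1.626e-01 = 1.90652e-05.
j ≥ ln(1.90652e-05)/ln(0.7587) = -10.8676/-0.27615 = 39.354.
So 40 more iterations are needed.

40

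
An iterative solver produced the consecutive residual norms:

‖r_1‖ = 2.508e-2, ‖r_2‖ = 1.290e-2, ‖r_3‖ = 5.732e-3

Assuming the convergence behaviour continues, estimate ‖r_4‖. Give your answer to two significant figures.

First estimate the order: p ≈ ln(‖r_3‖/‖r_2‖) / ln(‖r_2‖/‖r_1‖) = ln(5.732e-3/1.290e-2)/ln(1.290e-2/2.508e-2) = ln(0.444341)/ln(0.514354) ≈ 1.2201.
Then ‖r_4‖ ≈ ‖r_3‖·(‖r_3‖/‖r_2‖)^p = 5.732e-3·(0.444341)^1.2201 = 5.732e-3·0.371688 ≈ 0.002131.

2.1e-3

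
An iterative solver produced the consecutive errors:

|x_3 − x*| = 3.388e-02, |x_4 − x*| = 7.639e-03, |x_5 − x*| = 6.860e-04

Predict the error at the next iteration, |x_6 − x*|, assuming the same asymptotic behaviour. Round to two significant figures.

1.4e-5

First estimate the order: p ≈ ln(|x_5 − x*|/|x_4 − x*|) / ln(|x_4 − x*|/|x_3 − x*|) = ln(6.860e-04/7.639e-03)/ln(7.639e-03/3.388e-02) = ln(0.0898023)/ln(0.225472) ≈ 1.6180.
Then |x_6 − x*| ≈ |x_5 − x*|·(|x_5 − x*|/|x_4 − x*|)^p = 6.860e-04·(0.0898023)^1.6180 = 6.860e-04·0.0202497 ≈ 1.389e-05.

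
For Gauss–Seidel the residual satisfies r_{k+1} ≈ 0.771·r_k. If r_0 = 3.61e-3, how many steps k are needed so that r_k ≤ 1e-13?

After k steps, r_k ≈ 3.61e-3·0.771^k.
Need 0.771^k ≤ 1e-13/3.61e-3 = 2.77008e-11.
k ≥ ln(2.77008e-11)/ln(0.771) = -24.3096/-0.26007 = 93.473.
Smallest integer k = 94.

94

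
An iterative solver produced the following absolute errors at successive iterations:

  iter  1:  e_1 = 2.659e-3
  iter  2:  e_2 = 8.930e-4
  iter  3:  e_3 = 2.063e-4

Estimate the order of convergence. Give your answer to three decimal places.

p ≈ ln(e_3/e_2) / ln(e_2/e_1)
  = ln(2.063e-4/8.930e-4) / ln(8.930e-4/2.659e-3)
  = ln(0.231019) / ln(0.335841)
  = -1.465255 / -1.091117 ≈ 1.342894

1.343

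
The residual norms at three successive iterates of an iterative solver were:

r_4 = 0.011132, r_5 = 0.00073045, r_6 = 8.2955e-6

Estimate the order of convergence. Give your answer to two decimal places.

1.64

p ≈ ln(r_6/r_5) / ln(r_5/r_4)
  = ln(8.2955e-6/0.00073045) / ln(0.00073045/0.011132)
  = ln(0.0113567) / ln(0.0656171)
  = -4.47795 / -2.72392 ≈ 1.64394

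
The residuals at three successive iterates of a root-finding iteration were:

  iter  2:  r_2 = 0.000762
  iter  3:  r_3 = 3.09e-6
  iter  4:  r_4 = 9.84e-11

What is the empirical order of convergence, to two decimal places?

1.88

p ≈ ln(r_4/r_3) / ln(r_3/r_2)
  = ln(9.84e-11/3.09e-6) / ln(3.09e-6/0.000762)
  = ln(3.18447e-05) / ln(0.00405512)
  = -10.35464 / -5.50777 ≈ 1.88001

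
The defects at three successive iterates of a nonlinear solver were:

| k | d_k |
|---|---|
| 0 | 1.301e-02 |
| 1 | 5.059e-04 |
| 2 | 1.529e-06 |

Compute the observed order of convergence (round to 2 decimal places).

p ≈ ln(d_2/d_1) / ln(d_1/d_0)
  = ln(1.529e-06/5.059e-04) / ln(5.059e-04/1.301e-02)
  = ln(0.00302234) / ln(0.0388855)
  = -5.80172 / -3.24713 ≈ 1.78672

1.79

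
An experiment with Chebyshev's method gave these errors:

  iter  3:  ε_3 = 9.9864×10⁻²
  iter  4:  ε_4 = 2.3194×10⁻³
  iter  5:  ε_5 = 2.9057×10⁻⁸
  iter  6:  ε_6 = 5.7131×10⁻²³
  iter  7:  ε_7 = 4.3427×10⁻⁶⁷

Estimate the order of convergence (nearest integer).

Consecutive ratios: ε_7/ε_6 = 4.3427×10⁻⁶⁷/5.7131×10⁻²³ = 7.6013e-45, ε_6/ε_5 = 5.7131×10⁻²³/2.9057×10⁻⁸ = 1.96617e-15.
p ≈ ln(7.6013e-45)/ln(1.96617e-15) = -101.5880/-33.8627 ≈ 3.00.
So the convergence is cubic (order 3).

3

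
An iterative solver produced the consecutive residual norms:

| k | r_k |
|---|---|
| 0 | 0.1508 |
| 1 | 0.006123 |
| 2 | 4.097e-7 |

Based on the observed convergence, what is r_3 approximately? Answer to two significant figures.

1.2e-19

First estimate the order: p ≈ ln(r_2/r_1) / ln(r_1/r_0) = ln(4.097e-7/0.006123)/ln(0.006123/0.1508) = ln(6.69116e-05)/ln(0.0406034) ≈ 3.0001.
Then r_3 ≈ r_2·(r_2/r_1)^p = 4.097e-7·(6.69116e-05)^3.0001 = 4.097e-7·2.99286e-13 ≈ 1.226e-19.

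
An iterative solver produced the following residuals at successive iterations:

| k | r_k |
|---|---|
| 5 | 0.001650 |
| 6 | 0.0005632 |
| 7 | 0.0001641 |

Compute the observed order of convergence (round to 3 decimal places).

1.147

p ≈ ln(r_7/r_6) / ln(r_6/r_5)
  = ln(0.0001641/0.0005632) / ln(0.0005632/0.001650)
  = ln(0.291371) / ln(0.341333)
  = -1.233158 / -1.074897 ≈ 1.147234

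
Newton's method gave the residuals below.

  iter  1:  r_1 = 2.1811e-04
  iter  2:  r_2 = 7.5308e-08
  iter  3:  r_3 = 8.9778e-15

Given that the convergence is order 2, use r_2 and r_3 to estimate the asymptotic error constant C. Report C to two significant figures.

1.6

C ≈ r_3 / r_2^2
  = 8.9778e-15 / (7.5308e-08)^2
  = 8.9778e-15 / 5.67129e-15 ≈ 1.583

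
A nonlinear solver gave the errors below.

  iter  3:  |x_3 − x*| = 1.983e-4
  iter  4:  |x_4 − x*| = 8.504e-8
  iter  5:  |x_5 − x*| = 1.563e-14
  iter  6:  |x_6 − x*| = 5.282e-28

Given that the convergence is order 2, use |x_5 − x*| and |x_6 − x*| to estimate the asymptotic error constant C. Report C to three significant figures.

C ≈ |x_6 − x*| / |x_5 − x*|^2
  = 5.282e-28 / (1.563e-14)^2
  = 5.282e-28 / 2.44297e-28 ≈ 2.1621

2.16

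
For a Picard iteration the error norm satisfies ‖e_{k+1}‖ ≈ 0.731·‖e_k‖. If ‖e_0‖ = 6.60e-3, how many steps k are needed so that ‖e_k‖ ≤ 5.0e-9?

45

After k steps, ‖e_k‖ ≈ 6.60e-3·0.731^k.
Need 0.731^k ≤ 5.0e-9/6.60e-3 = 7.57576e-07.
k ≥ ln(7.57576e-07)/ln(0.731) = -14.0931/-0.31334 = 44.977.
Smallest integer k = 45.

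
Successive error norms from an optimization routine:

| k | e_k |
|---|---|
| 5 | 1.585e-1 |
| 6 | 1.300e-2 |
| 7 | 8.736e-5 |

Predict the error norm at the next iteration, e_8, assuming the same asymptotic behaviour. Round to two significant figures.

3.9e-9

First estimate the order: p ≈ ln(e_7/e_6) / ln(e_6/e_5) = ln(8.736e-5/1.300e-2)/ln(1.300e-2/1.585e-1) = ln(0.00672)/ln(0.0820189) ≈ 2.0004.
Then e_8 ≈ e_7·(e_7/e_6)^p = 8.736e-5·(0.00672)^2.0004 = 8.736e-5·4.50681e-05 ≈ 3.937e-09.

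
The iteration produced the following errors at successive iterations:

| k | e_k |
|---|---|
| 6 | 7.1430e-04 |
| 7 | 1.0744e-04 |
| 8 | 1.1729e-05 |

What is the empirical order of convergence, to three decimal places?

p ≈ ln(e_8/e_7) / ln(e_7/e_6)
  = ln(1.1729e-05/1.0744e-04) / ln(1.0744e-04/7.1430e-04)
  = ln(0.109168) / ln(0.150413)
  = -2.214867 / -1.894370 ≈ 1.169184

1.169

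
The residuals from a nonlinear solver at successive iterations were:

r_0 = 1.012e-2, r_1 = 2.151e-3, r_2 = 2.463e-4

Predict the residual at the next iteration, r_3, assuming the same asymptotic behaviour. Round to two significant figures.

1.2e-5

First estimate the order: p ≈ ln(r_2/r_1) / ln(r_1/r_0) = ln(2.463e-4/2.151e-3)/ln(2.151e-3/1.012e-2) = ln(0.114505)/ln(0.212549) ≈ 1.3994.
Then r_3 ≈ r_2·(r_2/r_1)^p = 2.463e-4·(0.114505)^1.3994 = 2.463e-4·0.0481858 ≈ 1.187e-05.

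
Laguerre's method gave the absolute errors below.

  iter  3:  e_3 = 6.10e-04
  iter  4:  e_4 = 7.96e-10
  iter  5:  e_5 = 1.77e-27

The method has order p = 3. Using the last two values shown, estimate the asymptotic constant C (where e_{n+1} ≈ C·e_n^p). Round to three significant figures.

C ≈ e_5 / e_4^3
  = 1.77e-27 / (7.96e-10)^3
  = 1.77e-27 / 5.04358e-28 ≈ 3.5094

3.51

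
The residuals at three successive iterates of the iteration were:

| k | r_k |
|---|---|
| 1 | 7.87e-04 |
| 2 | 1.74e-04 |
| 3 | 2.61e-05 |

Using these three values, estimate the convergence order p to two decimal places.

1.26

p ≈ ln(r_3/r_2) / ln(r_2/r_1)
  = ln(2.61e-05/1.74e-04) / ln(1.74e-04/7.87e-04)
  = ln(0.15) / ln(0.221093)
  = -1.89712 / -1.50917 ≈ 1.25706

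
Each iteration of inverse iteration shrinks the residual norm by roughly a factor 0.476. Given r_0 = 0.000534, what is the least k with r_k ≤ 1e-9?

After k steps, r_k ≈ 0.000534·0.476^k.
Need 0.476^k ≤ 1e-9/0.000534 = 1.87266e-06.
k ≥ ln(1.87266e-06)/ln(0.476) = -13.1882/-0.74234 = 17.766.
Smallest integer k = 18.

18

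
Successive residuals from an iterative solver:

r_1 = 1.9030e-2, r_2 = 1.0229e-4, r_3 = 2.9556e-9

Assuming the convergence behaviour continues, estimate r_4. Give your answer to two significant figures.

2.5e-18

First estimate the order: p ≈ ln(r_3/r_2) / ln(r_2/r_1) = ln(2.9556e-9/1.0229e-4)/ln(1.0229e-4/1.9030e-2) = ln(2.88943e-05)/ln(0.0053752) ≈ 2.0000.
Then r_4 ≈ r_3·(r_3/r_2)^p = 2.9556e-9·(2.88943e-05)^2.0000 = 2.9556e-9·8.34881e-10 ≈ 2.468e-18.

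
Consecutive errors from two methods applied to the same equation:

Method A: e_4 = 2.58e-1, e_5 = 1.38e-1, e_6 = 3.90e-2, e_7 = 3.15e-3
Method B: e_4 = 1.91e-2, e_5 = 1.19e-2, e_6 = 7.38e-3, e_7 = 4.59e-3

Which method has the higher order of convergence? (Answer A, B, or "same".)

Method A: p ≈ ln(3.15e-3/3.90e-2)/ln(3.90e-2/1.38e-1) ≈ 1.99.
Method B: p ≈ ln(4.59e-3/7.38e-3)/ln(7.38e-3/1.19e-2) ≈ 0.99.
Method A has the higher order (≈2.0 vs ≈1.0).

A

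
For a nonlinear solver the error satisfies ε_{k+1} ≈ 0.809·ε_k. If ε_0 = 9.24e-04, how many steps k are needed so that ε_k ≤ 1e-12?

After k steps, ε_k ≈ 9.24e-04·0.809^k.
Need 0.809^k ≤ 1e-12/9.24e-04 = 1.08225e-09.
k ≥ ln(1.08225e-09)/ln(0.809) = -20.6442/-0.21196 = 97.397.
Smallest integer k = 98.

98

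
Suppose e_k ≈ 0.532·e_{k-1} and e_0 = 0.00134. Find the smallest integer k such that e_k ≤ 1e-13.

37

After k steps, e_k ≈ 0.00134·0.532^k.
Need 0.532^k ≤ 1e-13/0.00134 = 7.46269e-11.
k ≥ ln(7.46269e-11)/ln(0.532) = -23.3185/-0.63111 = 36.948.
Smallest integer k = 37.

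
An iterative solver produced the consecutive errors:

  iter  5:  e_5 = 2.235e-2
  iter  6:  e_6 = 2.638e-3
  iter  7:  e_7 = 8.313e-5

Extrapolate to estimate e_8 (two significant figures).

3.1e-7

First estimate the order: p ≈ ln(e_7/e_6) / ln(e_6/e_5) = ln(8.313e-5/2.638e-3)/ln(2.638e-3/2.235e-2) = ln(0.0315125)/ln(0.118031) ≈ 1.6180.
Then e_8 ≈ e_7·(e_7/e_6)^p = 8.313e-5·(0.0315125)^1.6180 = 8.313e-5·0.00372002 ≈ 3.092e-07.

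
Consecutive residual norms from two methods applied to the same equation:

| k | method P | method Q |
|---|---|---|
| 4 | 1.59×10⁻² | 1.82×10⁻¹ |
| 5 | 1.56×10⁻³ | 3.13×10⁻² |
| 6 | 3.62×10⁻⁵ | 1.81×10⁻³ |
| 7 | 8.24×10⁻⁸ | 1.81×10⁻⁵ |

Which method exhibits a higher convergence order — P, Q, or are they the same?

Method P: p ≈ ln(8.24×10⁻⁸/3.62×10⁻⁵)/ln(3.62×10⁻⁵/1.56×10⁻³) ≈ 1.62.
Method Q: p ≈ ln(1.81×10⁻⁵/1.81×10⁻³)/ln(1.81×10⁻³/3.13×10⁻²) ≈ 1.62.
Both orders ≈ 1.6 — effectively the same.

same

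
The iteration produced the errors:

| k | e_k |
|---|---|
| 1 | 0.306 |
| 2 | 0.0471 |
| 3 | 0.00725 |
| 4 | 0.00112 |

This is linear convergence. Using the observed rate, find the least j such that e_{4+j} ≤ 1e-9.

Rate ρ ≈ e_4/e_3 = 0.00112/0.00725 = 0.1545.
After j more steps, e_{4+j} ≈ 0.00112·ρ^j; need ρ^j ≤ 1e-9/0.00112 = 8.92857e-07.
j ≥ ln(8.92857e-07)/ln(0.1545) = -13.9288/-1.86756 = 7.458.
So 8 more iterations are needed.

8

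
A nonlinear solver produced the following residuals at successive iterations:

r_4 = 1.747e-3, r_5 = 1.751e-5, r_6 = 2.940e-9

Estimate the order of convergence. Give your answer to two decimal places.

p ≈ ln(r_6/r_5) / ln(r_5/r_4)
  = ln(2.940e-9/1.751e-5) / ln(1.751e-5/1.747e-3)
  = ln(0.000167904) / ln(0.0100229)
  = -8.69212 / -4.60288 ≈ 1.88841

1.89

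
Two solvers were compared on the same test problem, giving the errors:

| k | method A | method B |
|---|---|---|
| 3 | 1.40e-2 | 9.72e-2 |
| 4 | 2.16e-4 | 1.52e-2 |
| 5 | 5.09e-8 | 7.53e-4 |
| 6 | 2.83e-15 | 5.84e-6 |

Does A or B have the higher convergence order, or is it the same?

Method A: p ≈ ln(2.83e-15/5.09e-8)/ln(5.09e-8/2.16e-4) ≈ 2.00.
Method B: p ≈ ln(5.84e-6/7.53e-4)/ln(7.53e-4/1.52e-2) ≈ 1.62.
Method A has the higher order (≈2.0 vs ≈1.6).

A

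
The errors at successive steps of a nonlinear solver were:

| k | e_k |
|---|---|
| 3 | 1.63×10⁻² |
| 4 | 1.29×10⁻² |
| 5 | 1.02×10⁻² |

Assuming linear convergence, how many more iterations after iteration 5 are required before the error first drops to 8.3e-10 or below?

70

Rate ρ ≈ e_5/e_4 = 1.02×10⁻²/1.29×10⁻² = 0.7907.
After j more steps, e_{5+j} ≈ 1.02×10⁻²·ρ^j; need ρ^j ≤ 8.3e-10/1.02×10⁻² = 8.13725e-08.
j ≥ ln(8.13725e-08)/ln(0.7907) = -16.3242/-0.23484 = 69.512.
So 70 more iterations are needed.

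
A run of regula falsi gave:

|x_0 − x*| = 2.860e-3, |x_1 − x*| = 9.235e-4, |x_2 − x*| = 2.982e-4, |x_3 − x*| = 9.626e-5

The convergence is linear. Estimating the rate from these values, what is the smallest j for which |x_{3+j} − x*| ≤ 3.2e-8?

8

Rate ρ ≈ |x_3 − x*|/|x_2 − x*| = 9.626e-5/2.982e-4 = 0.3228.
After j more steps, |x_{3+j} − x*| ≈ 9.626e-5·ρ^j; need ρ^j ≤ 3.2e-8/9.626e-5 = 0.000332433.
j ≥ ln(0.000332433)/ln(0.3228) = -8.0091/-1.13072 = 7.083.
So 8 more iterations are needed.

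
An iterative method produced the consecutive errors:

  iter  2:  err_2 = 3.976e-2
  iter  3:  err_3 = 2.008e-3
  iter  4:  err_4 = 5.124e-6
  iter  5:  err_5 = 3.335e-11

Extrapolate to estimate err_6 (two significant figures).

1.4e-21

First estimate the order: p ≈ ln(err_5/err_4) / ln(err_4/err_3) = ln(3.335e-11/5.124e-6)/ln(5.124e-6/2.008e-3) = ln(6.50859e-06)/ln(0.00255179) ≈ 2.0001.
Then err_6 ≈ err_5·(err_5/err_4)^p = 3.335e-11·(6.50859e-06)^2.0001 = 3.335e-11·4.23112e-11 ≈ 1.411e-21.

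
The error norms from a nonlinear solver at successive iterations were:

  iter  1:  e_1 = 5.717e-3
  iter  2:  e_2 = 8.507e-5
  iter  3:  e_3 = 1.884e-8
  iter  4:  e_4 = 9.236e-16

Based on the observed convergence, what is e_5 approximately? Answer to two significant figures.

First estimate the order: p ≈ ln(e_4/e_3) / ln(e_3/e_2) = ln(9.236e-16/1.884e-8)/ln(1.884e-8/8.507e-5) = ln(4.90234e-08)/ln(0.000221465) ≈ 2.0001.
Then e_5 ≈ e_4·(e_4/e_3)^p = 9.236e-16·(4.90234e-08)^2.0001 = 9.236e-16·2.39925e-15 ≈ 2.216e-30.

2.2e-30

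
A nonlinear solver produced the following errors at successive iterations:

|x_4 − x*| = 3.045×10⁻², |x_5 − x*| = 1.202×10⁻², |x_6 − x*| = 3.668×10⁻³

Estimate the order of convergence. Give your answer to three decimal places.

1.277

p ≈ ln(|x_6 − x*|/|x_5 − x*|) / ln(|x_5 − x*|/|x_4 − x*|)
  = ln(3.668×10⁻³/1.202×10⁻²) / ln(1.202×10⁻²/3.045×10⁻²)
  = ln(0.305158) / ln(0.394745)
  = -1.186926 / -0.929515 ≈ 1.276930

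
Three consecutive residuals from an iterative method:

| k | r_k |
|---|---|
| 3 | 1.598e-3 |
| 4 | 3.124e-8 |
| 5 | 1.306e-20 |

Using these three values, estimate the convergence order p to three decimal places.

2.629

p ≈ ln(r_5/r_4) / ln(r_4/r_3)
  = ln(1.306e-20/3.124e-8) / ln(3.124e-8/1.598e-3)
  = ln(4.18054e-13) / ln(1.95494e-05)
  = -28.503166 / -10.842566 ≈ 2.628821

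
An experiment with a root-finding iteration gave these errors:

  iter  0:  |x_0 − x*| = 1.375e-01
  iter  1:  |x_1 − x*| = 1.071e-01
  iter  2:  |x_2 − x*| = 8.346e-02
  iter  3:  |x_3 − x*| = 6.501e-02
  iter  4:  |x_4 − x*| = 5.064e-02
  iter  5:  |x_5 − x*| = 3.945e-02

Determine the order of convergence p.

1

Consecutive ratios: |x_5 − x*|/|x_4 − x*| = 3.945e-02/5.064e-02 = 0.779028, |x_4 − x*|/|x_3 − x*| = 5.064e-02/6.501e-02 = 0.778957.
p ≈ ln(0.779028)/ln(0.778957) = -0.2497/-0.2498 ≈ 1.00.
So the convergence is linear (order 1).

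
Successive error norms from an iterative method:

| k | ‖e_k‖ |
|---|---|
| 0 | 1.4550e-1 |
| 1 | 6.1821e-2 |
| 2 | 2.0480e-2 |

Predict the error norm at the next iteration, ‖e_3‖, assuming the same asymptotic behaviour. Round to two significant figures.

4.9e-3

First estimate the order: p ≈ ln(‖e_2‖/‖e_1‖) / ln(‖e_1‖/‖e_0‖) = ln(2.0480e-2/6.1821e-2)/ln(6.1821e-2/1.4550e-1) = ln(0.331279)/ln(0.424887) ≈ 1.2908.
Then ‖e_3‖ ≈ ‖e_2‖·(‖e_2‖/‖e_1‖)^p = 2.0480e-2·(0.331279)^1.2908 = 2.0480e-2·0.240252 ≈ 0.00492.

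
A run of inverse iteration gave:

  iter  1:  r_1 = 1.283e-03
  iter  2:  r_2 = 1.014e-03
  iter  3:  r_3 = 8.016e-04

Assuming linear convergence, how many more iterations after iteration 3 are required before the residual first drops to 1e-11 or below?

Rate ρ ≈ r_3/r_2 = 8.016e-04/1.014e-03 = 0.7905.
After j more steps, r_{3+j} ≈ 8.016e-04·ρ^j; need ρ^j ≤ 1e-11/8.016e-04 = 1.2475e-08.
j ≥ ln(1.2475e-08)/ln(0.7905) = -18.1995/-0.23509 = 77.415.
So 78 more iterations are needed.

78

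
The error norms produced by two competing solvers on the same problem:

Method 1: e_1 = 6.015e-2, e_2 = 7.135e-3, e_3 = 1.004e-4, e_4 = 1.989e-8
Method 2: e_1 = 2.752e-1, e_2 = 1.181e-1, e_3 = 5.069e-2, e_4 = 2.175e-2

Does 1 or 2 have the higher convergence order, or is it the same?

Method 1: p ≈ ln(1.989e-8/1.004e-4)/ln(1.004e-4/7.135e-3) ≈ 2.00.
Method 2: p ≈ ln(2.175e-2/5.069e-2)/ln(5.069e-2/1.181e-1) ≈ 1.00.
Method 1 has the higher order (≈2.0 vs ≈1.0).

1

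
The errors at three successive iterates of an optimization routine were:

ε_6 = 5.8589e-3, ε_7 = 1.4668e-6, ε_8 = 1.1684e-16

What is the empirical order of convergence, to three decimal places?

2.804

p ≈ ln(ε_8/ε_7) / ln(ε_7/ε_6)
  = ln(1.1684e-16/1.4668e-6) / ln(1.4668e-6/5.8589e-3)
  = ln(7.96564e-11) / ln(0.000250354)
  = -23.253299 / -8.292635 ≈ 2.804090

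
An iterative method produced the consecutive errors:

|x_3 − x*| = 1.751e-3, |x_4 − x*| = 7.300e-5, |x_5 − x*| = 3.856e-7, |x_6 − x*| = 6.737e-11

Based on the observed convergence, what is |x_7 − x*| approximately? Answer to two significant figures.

First estimate the order: p ≈ ln(|x_6 − x*|/|x_5 − x*|) / ln(|x_5 − x*|/|x_4 − x*|) = ln(6.737e-11/3.856e-7)/ln(3.856e-7/7.300e-5) = ln(0.000174715)/ln(0.00528219) ≈ 1.6501.
Then |x_7 − x*| ≈ |x_6 − x*|·(|x_6 − x*|/|x_5 − x*|)^p = 6.737e-11·(0.000174715)^1.6501 = 6.737e-11·6.30186e-07 ≈ 4.246e-17.

4.2e-17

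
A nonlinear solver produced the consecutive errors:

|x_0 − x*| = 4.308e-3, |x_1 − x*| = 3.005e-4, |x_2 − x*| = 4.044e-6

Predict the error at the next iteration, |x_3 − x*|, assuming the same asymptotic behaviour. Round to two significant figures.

3.8e-9

First estimate the order: p ≈ ln(|x_2 − x*|/|x_1 − x*|) / ln(|x_1 − x*|/|x_0 − x*|) = ln(4.044e-6/3.005e-4)/ln(3.005e-4/4.308e-3) = ln(0.0134576)/ln(0.0697539) ≈ 1.6179.
Then |x_3 − x*| ≈ |x_2 − x*|·(|x_2 − x*|/|x_1 − x*|)^p = 4.044e-6·(0.0134576)^1.6179 = 4.044e-6·0.000939413 ≈ 3.799e-09.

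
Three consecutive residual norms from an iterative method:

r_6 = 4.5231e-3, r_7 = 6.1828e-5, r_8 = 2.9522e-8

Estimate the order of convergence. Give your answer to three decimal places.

1.781

p ≈ ln(r_8/r_7) / ln(r_7/r_6)
  = ln(2.9522e-8/6.1828e-5) / ln(6.1828e-5/4.5231e-3)
  = ln(0.000477486) / ln(0.0136694)
  = -7.646976 / -4.292596 ≈ 1.781434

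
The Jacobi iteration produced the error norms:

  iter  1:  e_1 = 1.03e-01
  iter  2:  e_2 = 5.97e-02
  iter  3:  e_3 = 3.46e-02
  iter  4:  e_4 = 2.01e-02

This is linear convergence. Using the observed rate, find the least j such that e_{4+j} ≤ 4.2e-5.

Rate ρ ≈ e_4/e_3 = 2.01e-02/3.46e-02 = 0.5809.
After j more steps, e_{4+j} ≈ 2.01e-02·ρ^j; need ρ^j ≤ 4.2e-5/2.01e-02 = 0.00208955.
j ≥ ln(0.00208955)/ln(0.5809) = -6.1708/-0.54318 = 11.361.
So 12 more iterations are needed.

12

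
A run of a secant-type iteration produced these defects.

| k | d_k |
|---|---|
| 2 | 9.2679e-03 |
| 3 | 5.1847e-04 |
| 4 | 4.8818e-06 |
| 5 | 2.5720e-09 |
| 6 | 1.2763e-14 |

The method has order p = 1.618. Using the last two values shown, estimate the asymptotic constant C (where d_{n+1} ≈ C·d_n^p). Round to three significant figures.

1.01

C ≈ d_6 / d_5^1.618
  = 1.2763e-14 / (2.5720e-09)^1.618
  = 1.2763e-14 / 1.26421e-14 ≈ 1.0096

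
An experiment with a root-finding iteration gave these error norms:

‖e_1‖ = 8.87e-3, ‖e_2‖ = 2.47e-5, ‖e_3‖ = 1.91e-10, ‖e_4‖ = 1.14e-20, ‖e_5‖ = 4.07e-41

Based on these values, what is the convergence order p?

Consecutive ratios: ‖e_5‖/‖e_4‖ = 4.07e-41/1.14e-20 = 3.57018e-21, ‖e_4‖/‖e_3‖ = 1.14e-20/1.91e-10 = 5.96859e-11.
p ≈ ln(3.57018e-21)/ln(5.96859e-11) = -47.0817/-23.5419 ≈ 2.00.
So the convergence is quadratic (order 2).

2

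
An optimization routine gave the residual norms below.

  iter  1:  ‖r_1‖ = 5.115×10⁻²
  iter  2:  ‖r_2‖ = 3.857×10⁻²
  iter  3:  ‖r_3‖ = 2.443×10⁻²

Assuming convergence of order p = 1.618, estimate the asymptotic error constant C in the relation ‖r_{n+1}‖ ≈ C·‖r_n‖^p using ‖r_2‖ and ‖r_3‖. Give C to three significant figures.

C ≈ ‖r_3‖ / ‖r_2‖^1.618
  = 2.443×10⁻² / (3.857×10⁻²)^1.618
  = 2.443×10⁻² / 0.00515884 ≈ 4.7356

4.74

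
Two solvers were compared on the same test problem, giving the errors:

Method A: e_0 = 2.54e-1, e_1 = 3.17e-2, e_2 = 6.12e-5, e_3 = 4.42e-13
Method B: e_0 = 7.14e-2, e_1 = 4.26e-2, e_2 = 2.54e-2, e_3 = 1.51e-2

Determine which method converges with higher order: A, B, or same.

Method A: p ≈ ln(4.42e-13/6.12e-5)/ln(6.12e-5/3.17e-2) ≈ 3.00.
Method B: p ≈ ln(1.51e-2/2.54e-2)/ln(2.54e-2/4.26e-2) ≈ 1.01.
Method A has the higher order (≈3.0 vs ≈1.0).

A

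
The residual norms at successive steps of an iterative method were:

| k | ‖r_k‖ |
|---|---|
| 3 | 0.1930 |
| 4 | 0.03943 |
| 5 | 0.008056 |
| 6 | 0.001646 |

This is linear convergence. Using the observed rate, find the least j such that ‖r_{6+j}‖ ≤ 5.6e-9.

Rate ρ ≈ ‖r_6‖/‖r_5‖ = 0.001646/0.008056 = 0.2043.
After j more steps, ‖r_{6+j}‖ ≈ 0.001646·ρ^j; need ρ^j ≤ 5.6e-9/0.001646 = 3.40219e-06.
j ≥ ln(3.40219e-06)/ln(0.2043) = -12.5911/-1.58817 = 7.928.
So 8 more iterations are needed.

8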